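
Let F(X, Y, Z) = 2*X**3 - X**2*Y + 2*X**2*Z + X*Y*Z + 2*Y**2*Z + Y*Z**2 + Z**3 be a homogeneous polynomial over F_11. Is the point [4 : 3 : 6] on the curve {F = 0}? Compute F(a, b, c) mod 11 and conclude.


F(4,3,6) ≡ 6 (mod 11); P is NOT on the curve.

Evaluate F(4, 3, 6) term-by-term (mod 11).
  2*X**3 ↦ 2·64·1·1 = 128
  -X**2*Y ↦ -1·16·3·1 = -48
  2*X**2*Z ↦ 2·16·1·6 = 192
  X*Y*Z ↦ 1·4·3·6 = 72
  2*Y**2*Z ↦ 2·1·9·6 = 108
  Y*Z**2 ↦ 1·1·3·36 = 108
  Z**3 ↦ 1·1·1·216 = 216
Sum: F(4, 3, 6) = (128) + (-48) + (192) + (72) + (108) + (108) + (216) = 776.
Reducing mod 11: 776 ≡ 6 (mod 11).
Since F(a, b, c) ≡ 6 ≠ 0 (mod 11), P does NOT lie on the curve.


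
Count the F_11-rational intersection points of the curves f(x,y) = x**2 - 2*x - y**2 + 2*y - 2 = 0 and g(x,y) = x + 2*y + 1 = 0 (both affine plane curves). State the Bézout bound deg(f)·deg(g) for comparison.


Common zeros: {(6, 2)}; count = 1; Bézout bound = 2.

deg(f) = 2, deg(g) = 1, so Bézout bound = 2.
Scan x ∈ F_11. For each x, list the y ∈ F_11 with f(x, y) ≡ 0 and those with g(x, y) ≡ 0 (mod 11); the common zeros in that column are the intersection.
  x = 0: f ≡ 0 at y ∈ ∅; g ≡ 0 at y ∈ {5}; common: ∅.
  x = 1: f ≡ 0 at y ∈ {4, 9}; g ≡ 0 at y ∈ {10}; common: ∅.
  x = 2: f ≡ 0 at y ∈ ∅; g ≡ 0 at y ∈ {4}; common: ∅.
  x = 3: f ≡ 0 at y ∈ ∅; g ≡ 0 at y ∈ {9}; common: ∅.
  x = 4: f ≡ 0 at y ∈ ∅; g ≡ 0 at y ∈ {3}; common: ∅.
  x = 5: f ≡ 0 at y ∈ {6, 7}; g ≡ 0 at y ∈ {8}; common: ∅.
  x = 6: f ≡ 0 at y ∈ {0, 2}; g ≡ 0 at y ∈ {2}; common: {2}.
  x = 7: f ≡ 0 at y ∈ {0, 2}; g ≡ 0 at y ∈ {7}; common: ∅.
  x = 8: f ≡ 0 at y ∈ {6, 7}; g ≡ 0 at y ∈ {1}; common: ∅.
  x = 9: f ≡ 0 at y ∈ ∅; g ≡ 0 at y ∈ {6}; common: ∅.
  x = 10: f ≡ 0 at y ∈ ∅; g ≡ 0 at y ∈ {0}; common: ∅.
Collecting: common zeros = {(6, 2)}, so the count is 1.
Comparison with the Bézout bound: 1 ≤ 2 = deg(f)·deg(g), as expected for curves with no common component (the affine F_11-count falls short of the bound because intersections may lie at infinity, over extension fields, or carry multiplicity).


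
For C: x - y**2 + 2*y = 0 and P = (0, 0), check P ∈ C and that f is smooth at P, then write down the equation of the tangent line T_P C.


Tangent line at P: x + 2*y = 0.

Step 1: f(0, 0) = 0, so P lies on C.
Step 2: partial derivatives
  f_x(x, y) = 1, f_y(x, y) = 2 - 2*y.
  f_x(P) = 1, f_y(P) = 2 (gradient nonzero, so P is smooth).
Step 3: tangent line at P: 1·(x − 0) + 2·(y − 0) = 0.
Expanding: x + 2*y = 0.


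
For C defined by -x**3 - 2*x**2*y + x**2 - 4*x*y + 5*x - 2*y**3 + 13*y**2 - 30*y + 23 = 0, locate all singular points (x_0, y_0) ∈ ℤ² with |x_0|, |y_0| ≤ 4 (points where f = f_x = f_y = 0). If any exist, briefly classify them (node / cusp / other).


Singular points: {(-1, 2)}; classification: cusp.

Compute partial derivatives:
  f_x = -3*x**2 - 4*x*y + 2*x - 4*y + 5.
  f_y = -2*x**2 - 4*x - 6*y**2 + 26*y - 30.
Scan x_0 ∈ {−4, ..., 4}. For each x_0, f_y(x_0, y) is a polynomial in y; find its integer roots y ∈ {−4, ..., 4}, then test f_x and f at those candidates.
  x = -4: f_y(-4, y) = -6*y**2 + 26*y - 46; no integer root y with |y| ≤ 4.
  x = -3: f_y(-3, y) = -6*y**2 + 26*y - 36; no integer root y with |y| ≤ 4.
  x = -2: f_y(-2, y) = -6*y**2 + 26*y - 30; no integer root y with |y| ≤ 4.
  x = -1: f_y(-1, y) = -6*y**2 + 26*y - 28; vanishes at y ∈ {2}. (-1, 2): f_x = 0, f = 0 — SINGULAR.
  x = 0: f_y(0, y) = -6*y**2 + 26*y - 30; no integer root y with |y| ≤ 4.
  x = 1: f_y(1, y) = -6*y**2 + 26*y - 36; no integer root y with |y| ≤ 4.
  x = 2: f_y(2, y) = -6*y**2 + 26*y - 46; no integer root y with |y| ≤ 4.
  x = 3: f_y(3, y) = -6*y**2 + 26*y - 60; no integer root y with |y| ≤ 4.
  x = 4: f_y(4, y) = -6*y**2 + 26*y - 78; no integer root y with |y| ≤ 4.
Only singular point on the grid: (-1, 2).
Classify: substitute x = -1 + u, y = 2 + v and expand: f = -u**3 - 2*u**2*v - 2*v**3 + v**2.
No constant or linear terms (consistent with a singular point). Quadratic part: v**2. Cubic part: -u**3 - 2*u**2*v - 2*v**3.
The quadratic part v**2 is a perfect square, so there is a single (double) tangent line v = 0, i.e. y = 2. Restricting the cubic part to that line (v = 0) leaves -u**3 ≠ 0, so f is not divisible by v and the branch is v² ≈ u**3 to lowest order — this is a cusp.
Classification: cusp.


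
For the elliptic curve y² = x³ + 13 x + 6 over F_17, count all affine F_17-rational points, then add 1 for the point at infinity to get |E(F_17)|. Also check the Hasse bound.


Affine points = {(3, 2), (3, 15), (5, 3), (5, 14), (7, 7), (7, 10), (9, 6), (9, 11), (11, 1), (11, 16), (13, 3), (13, 14), (14, 5), (14, 12), (16, 3), (16, 14)}; affine count = 16; |E(F_17)| = 17.

Discriminant check: Δ ∝ 4a³ + 27b² = 4·13³ + 27·6² = 4·2197 + 27·36 ≡ 2 (mod 17). Nonzero ⇒ E is nonsingular.
For each x ∈ F_17, compute rhs = x³ + 13·x + 6 mod 17, then count y ∈ F_17 with y² ≡ rhs.
  x = 0: rhs = 6, matching y values: none (0 points).
  x = 1: rhs = 3, matching y values: none (0 points).
  x = 2: rhs = 6, matching y values: none (0 points).
  x = 3: rhs = 4, matching y values: 2, 15 (2 points).
  x = 4: rhs = 3, matching y values: none (0 points).
  x = 5: rhs = 9, matching y values: 3, 14 (2 points).
  x = 6: rhs = 11, matching y values: none (0 points).
  x = 7: rhs = 15, matching y values: 7, 10 (2 points).
  x = 8: rhs = 10, matching y values: none (0 points).
  x = 9: rhs = 2, matching y values: 6, 11 (2 points).
  x = 10: rhs = 14, matching y values: none (0 points).
  x = 11: rhs = 1, matching y values: 1, 16 (2 points).
  x = 12: rhs = 3, matching y values: none (0 points).
  x = 13: rhs = 9, matching y values: 3, 14 (2 points).
  x = 14: rhs = 8, matching y values: 5, 12 (2 points).
  x = 15: rhs = 6, matching y values: none (0 points).
  x = 16: rhs = 9, matching y values: 3, 14 (2 points).
Total affine count: 16.
Full point count |E(F_17)| = 16 + 1 = 17.
Hasse bound: |17 − (17+1)| = |-1| = 1 ≤ 2√17 ≈ 8.2462 ✓.


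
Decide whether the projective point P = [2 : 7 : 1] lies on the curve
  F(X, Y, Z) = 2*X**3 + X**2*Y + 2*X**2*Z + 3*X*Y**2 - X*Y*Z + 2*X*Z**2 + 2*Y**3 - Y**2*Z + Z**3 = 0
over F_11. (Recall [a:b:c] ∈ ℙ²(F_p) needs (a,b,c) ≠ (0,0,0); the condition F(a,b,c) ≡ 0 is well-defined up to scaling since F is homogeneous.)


F(2,7,1) ≡ 6 (mod 11); P is NOT on the curve.

Evaluate F(2, 7, 1) term-by-term (mod 11).
  2*X**3 ↦ 2·8·1·1 = 16
  X**2*Y ↦ 1·4·7·1 = 28
  2*X**2*Z ↦ 2·4·1·1 = 8
  3*X*Y**2 ↦ 3·2·49·1 = 294
  -X*Y*Z ↦ -1·2·7·1 = -14
  2*X*Z**2 ↦ 2·2·1·1 = 4
  2*Y**3 ↦ 2·1·343·1 = 686
  -Y**2*Z ↦ -1·1·49·1 = -49
  Z**3 ↦ 1·1·1·1 = 1
Sum: F(2, 7, 1) = (16) + (28) + (8) + (294) + (-14) + (4) + (686) + (-49) + (1) = 974.
Reducing mod 11: 974 ≡ 6 (mod 11).
Since F(a, b, c) ≡ 6 ≠ 0 (mod 11), P does NOT lie on the curve.


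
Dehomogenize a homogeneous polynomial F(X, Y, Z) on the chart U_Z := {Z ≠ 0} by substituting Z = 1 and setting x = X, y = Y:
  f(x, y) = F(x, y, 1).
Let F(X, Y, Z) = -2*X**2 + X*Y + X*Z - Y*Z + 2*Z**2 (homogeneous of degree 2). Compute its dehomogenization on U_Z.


f(x, y) = -2*x**2 + x*y + x - y + 2

On U_Z we set Z = 1. Each monomial c·X^i·Y^j·Z^k in F becomes c·x^i·y^j·1^k = c·x^i·y^j.
Substituting Z = 1: F(X, Y, 1) = -2*x**2 + x*y + x - y + 2.
Note: deg(f) ≤ deg(F) = 2; strict inequality happens when F is divisible by Z (lost terms).


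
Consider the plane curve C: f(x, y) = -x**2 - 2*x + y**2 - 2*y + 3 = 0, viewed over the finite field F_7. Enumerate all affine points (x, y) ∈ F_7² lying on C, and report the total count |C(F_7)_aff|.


Affine F_7-points: {(1, 0), (1, 2), (4, 0), (4, 2), (6, 3), (6, 6)}; count = 6.

For each of the 49 pairs (x, y) ∈ F_7², evaluate f(x, y) mod 7. Record the zeros.
  x = 0: [0↦3, 1↦2, 2↦3, 3↦6, 4↦4, 5↦4, 6↦6]  zeros at y ∈ ∅
  x = 1: [0↦0, 1↦6, 2↦0, 3↦3, 4↦1, 5↦1, 6↦3]  zeros at y ∈ {0, 2}
  x = 2: [0↦2, 1↦1, 2↦2, 3↦5, 4↦3, 5↦3, 6↦5]  zeros at y ∈ ∅
  x = 3: [0↦2, 1↦1, 2↦2, 3↦5, 4↦3, 5↦3, 6↦5]  zeros at y ∈ ∅
  x = 4: [0↦0, 1↦6, 2↦0, 3↦3, 4↦1, 5↦1, 6↦3]  zeros at y ∈ {0, 2}
  x = 5: [0↦3, 1↦2, 2↦3, 3↦6, 4↦4, 5↦4, 6↦6]  zeros at y ∈ ∅
  x = 6: [0↦4, 1↦3, 2↦4, 3↦0, 4↦5, 5↦5, 6↦0]  zeros at y ∈ {3, 6}
Collecting zeros: affine points = {(1, 0), (1, 2), (4, 0), (4, 2), (6, 3), (6, 6)}.
Total count |C(F_7)_aff| = 6.


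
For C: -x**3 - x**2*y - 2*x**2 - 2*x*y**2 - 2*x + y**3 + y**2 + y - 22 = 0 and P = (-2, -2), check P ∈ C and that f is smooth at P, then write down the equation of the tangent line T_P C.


Tangent line at P: -22*x - 11*y - 66 = 0.

Step 1: f(-2, -2) = 0, so P lies on C.
Step 2: partial derivatives
  f_x(x, y) = -3*x**2 - 2*x*y - 4*x - 2*y**2 - 2, f_y(x, y) = -x**2 - 4*x*y + 3*y**2 + 2*y + 1.
  f_x(P) = -22, f_y(P) = -11 (gradient nonzero, so P is smooth).
Step 3: tangent line at P: -22·(x − -2) + -11·(y − -2) = 0.
Expanding: -22*x - 11*y - 66 = 0.


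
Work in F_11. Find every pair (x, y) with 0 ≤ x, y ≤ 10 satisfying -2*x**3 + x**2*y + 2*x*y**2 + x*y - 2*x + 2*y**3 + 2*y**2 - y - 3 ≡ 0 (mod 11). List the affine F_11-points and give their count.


Affine F_11-points: {(0, 1), (0, 3), (0, 6), (1, 1), (5, 1), (7, 4), (10, 10)}; count = 7.

For each of the 121 pairs (x, y) ∈ F_11², evaluate f(x, y) mod 11. Record the zeros.
  x = 0: [0↦8, 1↦0, 2↦8, 3↦0, 4↦10, 5↦6, 6↦0, 7↦4, 8↦8, 9↦2, 10↦9]  zeros at y ∈ {1, 3, 6}
  x = 1: [0↦4, 1↦0, 2↦5, 3↦9, 4↦2, 5↦7, 6↦3, 7↦2, 8↦5, 9↦2, 10↦5]  zeros at y ∈ {1}
  x = 2: [0↦10, 1↦1, 2↦5, 3↦1, 4↦1, 5↦6, 6↦6, 7↦2, 8↦6, 9↦8, 10↦9]  zeros at y ∈ ∅
  x = 3: [0↦3, 1↦2, 2↦7, 3↦8, 4↦6, 5↦2, 6↦8, 7↦3, 8↦10, 9↦8, 10↦9]  zeros at y ∈ ∅
  x = 4: [0↦4, 1↦2, 2↦10, 3↦7, 4↦5, 5↦5, 6↦8, 7↦4, 8↦5, 9↦1, 10↦4]  zeros at y ∈ ∅
  x = 5: [0↦1, 1↦0, 2↦2, 3↦8, 4↦8, 5↦3, 6↦5, 7↦4, 8↦1, 9↦8, 10↦4]  zeros at y ∈ {1}
  x = 6: [0↦4, 1↦6, 2↦4, 3↦10, 4↦3, 5↦6, 6↦9, 7↦2, 8↦8, 9↦6, 10↦8]  zeros at y ∈ ∅
  x = 7: [0↦1, 1↦8, 2↦4, 3↦1, 4↦0, 5↦2, 6↦8, 7↦8, 8↦3, 9↦5, 10↦4]  zeros at y ∈ {4}
  x = 8: [0↦2, 1↦5, 2↦1, 3↦2, 4↦9, 5↦1, 6↦1, 7↦10, 8↦7, 9↦4, 10↦2]  zeros at y ∈ ∅
  x = 9: [0↦6, 1↦7, 2↦5, 3↦1, 4↦7, 5↦2, 6↦9, 7↦7, 8↦8, 9↦2, 10↦1]  zeros at y ∈ ∅
  x = 10: [0↦1, 1↦2, 2↦4, 3↦8, 4↦4, 5↦4, 6↦9, 7↦9, 8↦5, 9↦9, 10↦0]  zeros at y ∈ {10}
Collecting zeros: affine points = {(0, 1), (0, 3), (0, 6), (1, 1), (5, 1), (7, 4), (10, 10)}.
Total count |C(F_11)_aff| = 7.


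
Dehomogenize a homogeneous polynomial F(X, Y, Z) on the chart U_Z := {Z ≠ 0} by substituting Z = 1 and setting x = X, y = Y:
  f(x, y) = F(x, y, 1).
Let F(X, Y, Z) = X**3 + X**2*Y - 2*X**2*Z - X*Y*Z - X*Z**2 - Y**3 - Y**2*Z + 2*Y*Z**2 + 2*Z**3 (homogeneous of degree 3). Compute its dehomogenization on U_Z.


f(x, y) = x**3 + x**2*y - 2*x**2 - x*y - x - y**3 - y**2 + 2*y + 2

On U_Z we set Z = 1. Each monomial c·X^i·Y^j·Z^k in F becomes c·x^i·y^j·1^k = c·x^i·y^j.
Substituting Z = 1: F(X, Y, 1) = x**3 + x**2*y - 2*x**2 - x*y - x - y**3 - y**2 + 2*y + 2.
Note: deg(f) ≤ deg(F) = 3; strict inequality happens when F is divisible by Z (lost terms).


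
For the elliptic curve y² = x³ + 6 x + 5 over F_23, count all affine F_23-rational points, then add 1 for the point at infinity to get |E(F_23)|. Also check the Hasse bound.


Affine points = {(1, 9), (1, 14), (2, 5), (2, 18), (3, 2), (3, 21), (4, 1), (4, 22), (6, 2), (6, 21), (8, 6), (8, 17), (9, 11), (9, 12), (13, 7), (13, 16), (14, 2), (14, 21), (17, 11), (17, 12), (19, 3), (19, 20), (20, 11), (20, 12), (21, 10), (21, 13)}; affine count = 26; |E(F_23)| = 27.

Discriminant check: Δ ∝ 4a³ + 27b² = 4·6³ + 27·5² = 4·216 + 27·25 ≡ 21 (mod 23). Nonzero ⇒ E is nonsingular.
For each x ∈ F_23, compute rhs = x³ + 6·x + 5 mod 23, then count y ∈ F_23 with y² ≡ rhs.
  x = 0: rhs = 5, matching y values: none (0 points).
  x = 1: rhs = 12, matching y values: 9, 14 (2 points).
  x = 2: rhs = 2, matching y values: 5, 18 (2 points).
  x = 3: rhs = 4, matching y values: 2, 21 (2 points).
  x = 4: rhs = 1, matching y values: 1, 22 (2 points).
  x = 5: rhs = 22, matching y values: none (0 points).
  x = 6: rhs = 4, matching y values: 2, 21 (2 points).
  x = 7: rhs = 22, matching y values: none (0 points).
  x = 8: rhs = 13, matching y values: 6, 17 (2 points).
  x = 9: rhs = 6, matching y values: 11, 12 (2 points).
  x = 10: rhs = 7, matching y values: none (0 points).
  x = 11: rhs = 22, matching y values: none (0 points).
  x = 12: rhs = 11, matching y values: none (0 points).
  x = 13: rhs = 3, matching y values: 7, 16 (2 points).
  x = 14: rhs = 4, matching y values: 2, 21 (2 points).
  x = 15: rhs = 20, matching y values: none (0 points).
  x = 16: rhs = 11, matching y values: none (0 points).
  x = 17: rhs = 6, matching y values: 11, 12 (2 points).
  x = 18: rhs = 11, matching y values: none (0 points).
  x = 19: rhs = 9, matching y values: 3, 20 (2 points).
  x = 20: rhs = 6, matching y values: 11, 12 (2 points).
  x = 21: rhs = 8, matching y values: 10, 13 (2 points).
  x = 22: rhs = 21, matching y values: none (0 points).
Total affine count: 26.
Full point count |E(F_23)| = 26 + 1 = 27.
Hasse bound: |27 − (23+1)| = |3| = 3 ≤ 2√23 ≈ 9.5917 ✓.


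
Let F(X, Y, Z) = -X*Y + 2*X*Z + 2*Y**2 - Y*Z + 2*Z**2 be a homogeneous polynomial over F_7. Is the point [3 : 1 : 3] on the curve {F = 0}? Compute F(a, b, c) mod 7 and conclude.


F(3,1,3) ≡ 4 (mod 7); P is NOT on the curve.

Evaluate F(3, 1, 3) term-by-term (mod 7).
  -X*Y ↦ -1·3·1·1 = -3
  2*X*Z ↦ 2·3·1·3 = 18
  2*Y**2 ↦ 2·1·1·1 = 2
  -Y*Z ↦ -1·1·1·3 = -3
  2*Z**2 ↦ 2·1·1·9 = 18
Sum: F(3, 1, 3) = (-3) + (18) + (2) + (-3) + (18) = 32.
Reducing mod 7: 32 ≡ 4 (mod 7).
Since F(a, b, c) ≡ 4 ≠ 0 (mod 7), P does NOT lie on the curve.


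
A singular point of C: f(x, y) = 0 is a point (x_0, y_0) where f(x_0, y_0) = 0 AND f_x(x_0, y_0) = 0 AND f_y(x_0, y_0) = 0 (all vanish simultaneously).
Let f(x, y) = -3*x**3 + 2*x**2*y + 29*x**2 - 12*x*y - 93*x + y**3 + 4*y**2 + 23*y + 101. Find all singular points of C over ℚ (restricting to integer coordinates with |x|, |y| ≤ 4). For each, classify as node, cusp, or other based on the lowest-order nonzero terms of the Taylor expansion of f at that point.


Singular points: {(3, -1)}; classification: cusp.

Compute partial derivatives:
  f_x = -9*x**2 + 4*x*y + 58*x - 12*y - 93.
  f_y = 2*x**2 - 12*x + 3*y**2 + 8*y + 23.
Scan x_0 ∈ {−4, ..., 4}. For each x_0, f_y(x_0, y) is a polynomial in y; find its integer roots y ∈ {−4, ..., 4}, then test f_x and f at those candidates.
  x = -4: f_y(-4, y) = 3*y**2 + 8*y + 103; no integer root y with |y| ≤ 4.
  x = -3: f_y(-3, y) = 3*y**2 + 8*y + 77; no integer root y with |y| ≤ 4.
  x = -2: f_y(-2, y) = 3*y**2 + 8*y + 55; no integer root y with |y| ≤ 4.
  x = -1: f_y(-1, y) = 3*y**2 + 8*y + 37; no integer root y with |y| ≤ 4.
  x = 0: f_y(0, y) = 3*y**2 + 8*y + 23; no integer root y with |y| ≤ 4.
  x = 1: f_y(1, y) = 3*y**2 + 8*y + 13; no integer root y with |y| ≤ 4.
  x = 2: f_y(2, y) = 3*y**2 + 8*y + 7; no integer root y with |y| ≤ 4.
  x = 3: f_y(3, y) = 3*y**2 + 8*y + 5; vanishes at y ∈ {-1}. (3, -1): f_x = 0, f = 0 — SINGULAR.
  x = 4: f_y(4, y) = 3*y**2 + 8*y + 7; no integer root y with |y| ≤ 4.
Only singular point on the grid: (3, -1).
Classify: substitute x = 3 + u, y = -1 + v and expand: f = -3*u**3 + 2*u**2*v + v**3 + v**2.
No constant or linear terms (consistent with a singular point). Quadratic part: v**2. Cubic part: -3*u**3 + 2*u**2*v + v**3.
The quadratic part v**2 is a perfect square, so there is a single (double) tangent line v = 0, i.e. y = -1. Restricting the cubic part to that line (v = 0) leaves -3*u**3 ≠ 0, so f is not divisible by v and the branch is v² ≈ 3*u**3 to lowest order — this is a cusp.
Classification: cusp.


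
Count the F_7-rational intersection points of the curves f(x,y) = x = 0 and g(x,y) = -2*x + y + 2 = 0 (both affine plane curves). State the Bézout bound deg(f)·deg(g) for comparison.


Common zeros: {(0, 5)}; count = 1; Bézout bound = 1.

deg(f) = 1, deg(g) = 1, so Bézout bound = 1.
Scan x ∈ F_7. For each x, list the y ∈ F_7 with f(x, y) ≡ 0 and those with g(x, y) ≡ 0 (mod 7); the common zeros in that column are the intersection.
  x = 0: f ≡ 0 at y ∈ {0, 1, 2, 3, 4, 5, 6}; g ≡ 0 at y ∈ {5}; common: {5}.
  x = 1: f ≡ 0 at y ∈ ∅; g ≡ 0 at y ∈ {0}; common: ∅.
  x = 2: f ≡ 0 at y ∈ ∅; g ≡ 0 at y ∈ {2}; common: ∅.
  x = 3: f ≡ 0 at y ∈ ∅; g ≡ 0 at y ∈ {4}; common: ∅.
  x = 4: f ≡ 0 at y ∈ ∅; g ≡ 0 at y ∈ {6}; common: ∅.
  x = 5: f ≡ 0 at y ∈ ∅; g ≡ 0 at y ∈ {1}; common: ∅.
  x = 6: f ≡ 0 at y ∈ ∅; g ≡ 0 at y ∈ {3}; common: ∅.
Collecting: common zeros = {(0, 5)}, so the count is 1.
Comparison with the Bézout bound: 1 ≤ 1 = deg(f)·deg(g), as expected for curves with no common component (the bound is attained).


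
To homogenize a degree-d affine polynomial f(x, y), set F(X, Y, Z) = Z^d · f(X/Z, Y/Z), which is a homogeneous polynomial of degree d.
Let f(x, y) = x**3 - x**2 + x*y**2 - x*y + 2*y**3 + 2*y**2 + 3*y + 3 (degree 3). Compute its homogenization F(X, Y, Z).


F(X, Y, Z) = X**3 - X**2*Z + X*Y**2 - X*Y*Z + 2*Y**3 + 2*Y**2*Z + 3*Y*Z**2 + 3*Z**3

deg(f) = 3.
Substitute x = X/Z, y = Y/Z into f, then multiply by Z^3.
  monomial 1·x^3·y^0 ↦ 1·X^3·Y^0·Z^0.
  monomial -1·x^2·y^0 ↦ -1·X^2·Y^0·Z^1.
  monomial 1·x^1·y^2 ↦ 1·X^1·Y^2·Z^0.
  monomial -1·x^1·y^1 ↦ -1·X^1·Y^1·Z^1.
  monomial 2·x^0·y^3 ↦ 2·X^0·Y^3·Z^0.
  monomial 2·x^0·y^2 ↦ 2·X^0·Y^2·Z^1.
  monomial 3·x^0·y^1 ↦ 3·X^0·Y^1·Z^2.
  monomial 3·x^0·y^0 ↦ 3·X^0·Y^0·Z^3.
Collecting: F(X, Y, Z) = X**3 - X**2*Z + X*Y**2 - X*Y*Z + 2*Y**3 + 2*Y**2*Z + 3*Y*Z**2 + 3*Z**3.


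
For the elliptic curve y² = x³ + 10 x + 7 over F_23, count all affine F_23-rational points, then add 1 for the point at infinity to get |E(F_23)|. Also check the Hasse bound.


Affine points = {(1, 8), (1, 15), (2, 9), (2, 14), (3, 8), (3, 15), (7, 11), (7, 12), (8, 1), (8, 22), (10, 7), (10, 16), (14, 4), (14, 19), (15, 6), (15, 17), (16, 10), (16, 13), (18, 4), (18, 19), (19, 8), (19, 15), (21, 5), (21, 18)}; affine count = 24; |E(F_23)| = 25.

Discriminant check: Δ ∝ 4a³ + 27b² = 4·10³ + 27·7² = 4·1000 + 27·49 ≡ 10 (mod 23). Nonzero ⇒ E is nonsingular.
For each x ∈ F_23, compute rhs = x³ + 10·x + 7 mod 23, then count y ∈ F_23 with y² ≡ rhs.
  x = 0: rhs = 7, matching y values: none (0 points).
  x = 1: rhs = 18, matching y values: 8, 15 (2 points).
  x = 2: rhs = 12, matching y values: 9, 14 (2 points).
  x = 3: rhs = 18, matching y values: 8, 15 (2 points).
  x = 4: rhs = 19, matching y values: none (0 points).
  x = 5: rhs = 21, matching y values: none (0 points).
  x = 6: rhs = 7, matching y values: none (0 points).
  x = 7: rhs = 6, matching y values: 11, 12 (2 points).
  x = 8: rhs = 1, matching y values: 1, 22 (2 points).
  x = 9: rhs = 21, matching y values: none (0 points).
  x = 10: rhs = 3, matching y values: 7, 16 (2 points).
  x = 11: rhs = 22, matching y values: none (0 points).
  x = 12: rhs = 15, matching y values: none (0 points).
  x = 13: rhs = 11, matching y values: none (0 points).
  x = 14: rhs = 16, matching y values: 4, 19 (2 points).
  x = 15: rhs = 13, matching y values: 6, 17 (2 points).
  x = 16: rhs = 8, matching y values: 10, 13 (2 points).
  x = 17: rhs = 7, matching y values: none (0 points).
  x = 18: rhs = 16, matching y values: 4, 19 (2 points).
  x = 19: rhs = 18, matching y values: 8, 15 (2 points).
  x = 20: rhs = 19, matching y values: none (0 points).
  x = 21: rhs = 2, matching y values: 5, 18 (2 points).
  x = 22: rhs = 19, matching y values: none (0 points).
Total affine count: 24.
Full point count |E(F_23)| = 24 + 1 = 25.
Hasse bound: |25 − (23+1)| = |1| = 1 ≤ 2√23 ≈ 9.5917 ✓.


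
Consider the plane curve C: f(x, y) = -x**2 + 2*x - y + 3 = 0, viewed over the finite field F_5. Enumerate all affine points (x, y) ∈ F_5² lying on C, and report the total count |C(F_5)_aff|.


Affine F_5-points: {(0, 3), (1, 4), (2, 3), (3, 0), (4, 0)}; count = 5.

For each of the 25 pairs (x, y) ∈ F_5², evaluate f(x, y) mod 5. Record the zeros.
  x = 0: [0↦3, 1↦2, 2↦1, 3↦0, 4↦4]  zeros at y ∈ {3}
  x = 1: [0↦4, 1↦3, 2↦2, 3↦1, 4↦0]  zeros at y ∈ {4}
  x = 2: [0↦3, 1↦2, 2↦1, 3↦0, 4↦4]  zeros at y ∈ {3}
  x = 3: [0↦0, 1↦4, 2↦3, 3↦2, 4↦1]  zeros at y ∈ {0}
  x = 4: [0↦0, 1↦4, 2↦3, 3↦2, 4↦1]  zeros at y ∈ {0}
Collecting zeros: affine points = {(0, 3), (1, 4), (2, 3), (3, 0), (4, 0)}.
Total count |C(F_5)_aff| = 5.


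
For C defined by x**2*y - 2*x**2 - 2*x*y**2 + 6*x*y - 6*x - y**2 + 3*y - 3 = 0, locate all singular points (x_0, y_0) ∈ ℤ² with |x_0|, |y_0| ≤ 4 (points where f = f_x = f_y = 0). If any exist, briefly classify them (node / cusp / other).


Singular points: {(-1, 1)}; classification: node.

Compute partial derivatives:
  f_x = 2*x*y - 4*x - 2*y**2 + 6*y - 6.
  f_y = x**2 - 4*x*y + 6*x - 2*y + 3.
Scan x_0 ∈ {−4, ..., 4}. For each x_0, f_y(x_0, y) is a polynomial in y; find its integer roots y ∈ {−4, ..., 4}, then test f_x and f at those candidates.
  x = -4: f_y(-4, y) = 14*y - 5; no integer root y with |y| ≤ 4.
  x = -3: f_y(-3, y) = 10*y - 6; no integer root y with |y| ≤ 4.
  x = -2: f_y(-2, y) = 6*y - 5; no integer root y with |y| ≤ 4.
  x = -1: f_y(-1, y) = 2*y - 2; vanishes at y ∈ {1}. (-1, 1): f_x = 0, f = 0 — SINGULAR.
  x = 0: f_y(0, y) = 3 - 2*y; no integer root y with |y| ≤ 4.
  x = 1: f_y(1, y) = 10 - 6*y; no integer root y with |y| ≤ 4.
  x = 2: f_y(2, y) = 19 - 10*y; no integer root y with |y| ≤ 4.
  x = 3: f_y(3, y) = 30 - 14*y; no integer root y with |y| ≤ 4.
  x = 4: f_y(4, y) = 43 - 18*y; no integer root y with |y| ≤ 4.
Only singular point on the grid: (-1, 1).
Classify: substitute x = -1 + u, y = 1 + v and expand: f = u**2*v - u**2 - 2*u*v**2 + v**2.
No constant or linear terms (consistent with a singular point). Quadratic part: -u**2 + v**2. Cubic part: u**2*v - 2*u*v**2.
The quadratic part v**2 - u**2 = (v − u)(v + u) splits into two distinct linear factors, so there are two distinct tangent lines y − 1 = ±(x − -1) — this is a node (ordinary double point).
Classification: node.


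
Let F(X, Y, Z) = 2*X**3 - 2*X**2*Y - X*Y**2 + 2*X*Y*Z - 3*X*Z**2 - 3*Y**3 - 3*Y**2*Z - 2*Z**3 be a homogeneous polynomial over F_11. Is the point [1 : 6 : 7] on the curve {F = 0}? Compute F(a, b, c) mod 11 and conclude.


F(1,6,7) ≡ 1 (mod 11); P is NOT on the curve.

Evaluate F(1, 6, 7) term-by-term (mod 11).
  2*X**3 ↦ 2·1·1·1 = 2
  -2*X**2*Y ↦ -2·1·6·1 = -12
  -X*Y**2 ↦ -1·1·36·1 = -36
  2*X*Y*Z ↦ 2·1·6·7 = 84
  -3*X*Z**2 ↦ -3·1·1·49 = -147
  -3*Y**3 ↦ -3·1·216·1 = -648
  -3*Y**2*Z ↦ -3·1·36·7 = -756
  -2*Z**3 ↦ -2·1·1·343 = -686
Sum: F(1, 6, 7) = (2) + (-12) + (-36) + (84) + (-147) + (-648) + (-756) + (-686) = -2199.
Reducing mod 11: -2199 ≡ 1 (mod 11).
Since F(a, b, c) ≡ 1 ≠ 0 (mod 11), P does NOT lie on the curve.


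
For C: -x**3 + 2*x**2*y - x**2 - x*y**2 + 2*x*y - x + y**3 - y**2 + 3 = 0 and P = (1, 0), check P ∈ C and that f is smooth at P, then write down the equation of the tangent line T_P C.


Tangent line at P: -6*x + 4*y + 6 = 0.

Step 1: f(1, 0) = 0, so P lies on C.
Step 2: partial derivatives
  f_x(x, y) = -3*x**2 + 4*x*y - 2*x - y**2 + 2*y - 1, f_y(x, y) = 2*x**2 - 2*x*y + 2*x + 3*y**2 - 2*y.
  f_x(P) = -6, f_y(P) = 4 (gradient nonzero, so P is smooth).
Step 3: tangent line at P: -6·(x − 1) + 4·(y − 0) = 0.
Expanding: -6*x + 4*y + 6 = 0.


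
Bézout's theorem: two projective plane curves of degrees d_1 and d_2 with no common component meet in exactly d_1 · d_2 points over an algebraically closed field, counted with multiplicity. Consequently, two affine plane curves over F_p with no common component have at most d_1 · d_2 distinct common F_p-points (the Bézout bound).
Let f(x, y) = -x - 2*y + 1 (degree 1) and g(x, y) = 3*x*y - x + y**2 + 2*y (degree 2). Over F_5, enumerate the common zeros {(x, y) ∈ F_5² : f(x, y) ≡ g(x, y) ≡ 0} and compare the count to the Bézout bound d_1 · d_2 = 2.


Common zeros: {(0, 3)}; count = 1; Bézout bound = 2.

deg(f) = 1, deg(g) = 2, so Bézout bound = 2.
Scan x ∈ F_5. For each x, list the y ∈ F_5 with f(x, y) ≡ 0 and those with g(x, y) ≡ 0 (mod 5); the common zeros in that column are the intersection.
  x = 0: f ≡ 0 at y ∈ {3}; g ≡ 0 at y ∈ {0, 3}; common: {3}.
  x = 1: f ≡ 0 at y ∈ {0}; g ≡ 0 at y ∈ {1, 4}; common: ∅.
  x = 2: f ≡ 0 at y ∈ {2}; g ≡ 0 at y ∈ ∅; common: ∅.
  x = 3: f ≡ 0 at y ∈ {4}; g ≡ 0 at y ∈ ∅; common: ∅.
  x = 4: f ≡ 0 at y ∈ {1}; g ≡ 0 at y ∈ ∅; common: ∅.
Collecting: common zeros = {(0, 3)}, so the count is 1.
Comparison with the Bézout bound: 1 ≤ 2 = deg(f)·deg(g), as expected for curves with no common component (the affine F_5-count falls short of the bound because intersections may lie at infinity, over extension fields, or carry multiplicity).


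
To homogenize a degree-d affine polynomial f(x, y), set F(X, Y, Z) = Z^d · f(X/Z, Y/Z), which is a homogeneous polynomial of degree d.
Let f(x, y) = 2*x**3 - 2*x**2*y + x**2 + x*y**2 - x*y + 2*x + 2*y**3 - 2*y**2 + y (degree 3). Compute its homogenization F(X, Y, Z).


F(X, Y, Z) = 2*X**3 - 2*X**2*Y + X**2*Z + X*Y**2 - X*Y*Z + 2*X*Z**2 + 2*Y**3 - 2*Y**2*Z + Y*Z**2

deg(f) = 3.
Substitute x = X/Z, y = Y/Z into f, then multiply by Z^3.
  monomial 2·x^3·y^0 ↦ 2·X^3·Y^0·Z^0.
  monomial -2·x^2·y^1 ↦ -2·X^2·Y^1·Z^0.
  monomial 1·x^2·y^0 ↦ 1·X^2·Y^0·Z^1.
  monomial 1·x^1·y^2 ↦ 1·X^1·Y^2·Z^0.
  monomial -1·x^1·y^1 ↦ -1·X^1·Y^1·Z^1.
  monomial 2·x^1·y^0 ↦ 2·X^1·Y^0·Z^2.
  monomial 2·x^0·y^3 ↦ 2·X^0·Y^3·Z^0.
  monomial -2·x^0·y^2 ↦ -2·X^0·Y^2·Z^1.
  monomial 1·x^0·y^1 ↦ 1·X^0·Y^1·Z^2.
Collecting: F(X, Y, Z) = 2*X**3 - 2*X**2*Y + X**2*Z + X*Y**2 - X*Y*Z + 2*X*Z**2 + 2*Y**3 - 2*Y**2*Z + Y*Z**2.


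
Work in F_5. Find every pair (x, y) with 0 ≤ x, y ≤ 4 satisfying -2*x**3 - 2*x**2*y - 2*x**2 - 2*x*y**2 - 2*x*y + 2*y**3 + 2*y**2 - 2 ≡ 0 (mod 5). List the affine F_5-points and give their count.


Affine F_5-points: {(0, 3), (3, 1), (4, 2), (4, 4)}; count = 4.

For each of the 25 pairs (x, y) ∈ F_5², evaluate f(x, y) mod 5. Record the zeros.
  x = 0: [0↦3, 1↦2, 2↦2, 3↦0, 4↦3]  zeros at y ∈ {3}
  x = 1: [0↦4, 1↦2, 2↦2, 3↦1, 4↦1]  zeros at y ∈ ∅
  x = 2: [0↦4, 1↦2, 2↦3, 3↦4, 4↦2]  zeros at y ∈ ∅
  x = 3: [0↦1, 1↦0, 2↦3, 3↦2, 4↦4]  zeros at y ∈ {1}
  x = 4: [0↦3, 1↦4, 2↦0, 3↦3, 4↦0]  zeros at y ∈ {2, 4}
Collecting zeros: affine points = {(0, 3), (3, 1), (4, 2), (4, 4)}.
Total count |C(F_5)_aff| = 4.


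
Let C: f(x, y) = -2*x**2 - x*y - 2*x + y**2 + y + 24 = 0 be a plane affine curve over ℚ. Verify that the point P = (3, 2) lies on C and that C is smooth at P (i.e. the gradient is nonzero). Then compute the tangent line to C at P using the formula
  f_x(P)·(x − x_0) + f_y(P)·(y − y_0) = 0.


Tangent line at P: -16*x + 2*y + 44 = 0.

Step 1: f(3, 2) = 0, so P lies on C.
Step 2: partial derivatives
  f_x(x, y) = -4*x - y - 2, f_y(x, y) = -x + 2*y + 1.
  f_x(P) = -16, f_y(P) = 2 (gradient nonzero, so P is smooth).
Step 3: tangent line at P: -16·(x − 3) + 2·(y − 2) = 0.
Expanding: -16*x + 2*y + 44 = 0.


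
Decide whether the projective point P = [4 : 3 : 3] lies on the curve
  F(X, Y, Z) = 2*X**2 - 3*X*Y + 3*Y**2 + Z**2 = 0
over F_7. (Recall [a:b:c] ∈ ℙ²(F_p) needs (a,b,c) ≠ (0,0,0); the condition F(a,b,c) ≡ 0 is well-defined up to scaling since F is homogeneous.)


F(4,3,3) ≡ 4 (mod 7); P is NOT on the curve.

Evaluate F(4, 3, 3) term-by-term (mod 7).
  2*X**2 ↦ 2·16·1·1 = 32
  -3*X*Y ↦ -3·4·3·1 = -36
  3*Y**2 ↦ 3·1·9·1 = 27
  Z**2 ↦ 1·1·1·9 = 9
Sum: F(4, 3, 3) = (32) + (-36) + (27) + (9) = 32.
Reducing mod 7: 32 ≡ 4 (mod 7).
Since F(a, b, c) ≡ 4 ≠ 0 (mod 7), P does NOT lie on the curve.


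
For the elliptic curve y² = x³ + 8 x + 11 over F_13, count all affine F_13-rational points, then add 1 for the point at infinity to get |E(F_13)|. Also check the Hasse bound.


Affine points = {(2, 3), (2, 10), (3, 6), (3, 7), (4, 4), (4, 9), (10, 5), (10, 8), (11, 0)}; affine count = 9; |E(F_13)| = 10.

Discriminant check: Δ ∝ 4a³ + 27b² = 4·8³ + 27·11² = 4·512 + 27·121 ≡ 11 (mod 13). Nonzero ⇒ E is nonsingular.
For each x ∈ F_13, compute rhs = x³ + 8·x + 11 mod 13, then count y ∈ F_13 with y² ≡ rhs.
  x = 0: rhs = 11, matching y values: none (0 points).
  x = 1: rhs = 7, matching y values: none (0 points).
  x = 2: rhs = 9, matching y values: 3, 10 (2 points).
  x = 3: rhs = 10, matching y values: 6, 7 (2 points).
  x = 4: rhs = 3, matching y values: 4, 9 (2 points).
  x = 5: rhs = 7, matching y values: none (0 points).
  x = 6: rhs = 2, matching y values: none (0 points).
  x = 7: rhs = 7, matching y values: none (0 points).
  x = 8: rhs = 2, matching y values: none (0 points).
  x = 9: rhs = 6, matching y values: none (0 points).
  x = 10: rhs = 12, matching y values: 5, 8 (2 points).
  x = 11: rhs = 0, matching y values: 0 (1 points).
  x = 12: rhs = 2, matching y values: none (0 points).
Total affine count: 9.
Full point count |E(F_13)| = 9 + 1 = 10.
Hasse bound: |10 − (13+1)| = |-4| = 4 ≤ 2√13 ≈ 7.2111 ✓.


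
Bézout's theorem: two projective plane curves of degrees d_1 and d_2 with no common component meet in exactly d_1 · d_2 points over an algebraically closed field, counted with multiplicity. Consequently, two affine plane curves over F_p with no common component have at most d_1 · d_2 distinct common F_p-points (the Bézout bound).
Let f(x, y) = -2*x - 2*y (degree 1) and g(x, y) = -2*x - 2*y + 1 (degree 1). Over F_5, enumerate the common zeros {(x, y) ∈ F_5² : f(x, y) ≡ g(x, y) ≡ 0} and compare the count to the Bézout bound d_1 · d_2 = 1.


Common zeros: ∅; count = 0; Bézout bound = 1.

deg(f) = 1, deg(g) = 1, so Bézout bound = 1.
Scan x ∈ F_5. For each x, list the y ∈ F_5 with f(x, y) ≡ 0 and those with g(x, y) ≡ 0 (mod 5); the common zeros in that column are the intersection.
  x = 0: f ≡ 0 at y ∈ {0}; g ≡ 0 at y ∈ {3}; common: ∅.
  x = 1: f ≡ 0 at y ∈ {4}; g ≡ 0 at y ∈ {2}; common: ∅.
  x = 2: f ≡ 0 at y ∈ {3}; g ≡ 0 at y ∈ {1}; common: ∅.
  x = 3: f ≡ 0 at y ∈ {2}; g ≡ 0 at y ∈ {0}; common: ∅.
  x = 4: f ≡ 0 at y ∈ {1}; g ≡ 0 at y ∈ {4}; common: ∅.
Collecting: common zeros = ∅, so the count is 0.
Comparison with the Bézout bound: 0 ≤ 1 = deg(f)·deg(g), as expected for curves with no common component (the affine F_5-count falls short of the bound because intersections may lie at infinity, over extension fields, or carry multiplicity).


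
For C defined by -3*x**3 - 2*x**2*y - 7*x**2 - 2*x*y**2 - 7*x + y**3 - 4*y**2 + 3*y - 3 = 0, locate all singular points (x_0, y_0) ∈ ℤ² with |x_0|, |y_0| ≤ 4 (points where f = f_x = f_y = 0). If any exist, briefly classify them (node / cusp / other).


Singular points: {(-1, 1)}; classification: cusp.

Compute partial derivatives:
  f_x = -9*x**2 - 4*x*y - 14*x - 2*y**2 - 7.
  f_y = -2*x**2 - 4*x*y + 3*y**2 - 8*y + 3.
Scan x_0 ∈ {−4, ..., 4}. For each x_0, f_y(x_0, y) is a polynomial in y; find its integer roots y ∈ {−4, ..., 4}, then test f_x and f at those candidates.
  x = -4: f_y(-4, y) = 3*y**2 + 8*y - 29; no integer root y with |y| ≤ 4.
  x = -3: f_y(-3, y) = 3*y**2 + 4*y - 15; vanishes at y ∈ {-3}. (-3, -3): f_x = -100 ≠ 0.
  x = -2: f_y(-2, y) = 3*y**2 - 5; no integer root y with |y| ≤ 4.
  x = -1: f_y(-1, y) = 3*y**2 - 4*y + 1; vanishes at y ∈ {1}. (-1, 1): f_x = 0, f = 0 — SINGULAR.
  x = 0: f_y(0, y) = 3*y**2 - 8*y + 3; no integer root y with |y| ≤ 4.
  x = 1: f_y(1, y) = 3*y**2 - 12*y + 1; no integer root y with |y| ≤ 4.
  x = 2: f_y(2, y) = 3*y**2 - 16*y - 5; no integer root y with |y| ≤ 4.
  x = 3: f_y(3, y) = 3*y**2 - 20*y - 15; no integer root y with |y| ≤ 4.
  x = 4: f_y(4, y) = 3*y**2 - 24*y - 29; no integer root y with |y| ≤ 4.
Only singular point on the grid: (-1, 1).
Classify: substitute x = -1 + u, y = 1 + v and expand: f = -3*u**3 - 2*u**2*v - 2*u*v**2 + v**3 + v**2.
No constant or linear terms (consistent with a singular point). Quadratic part: v**2. Cubic part: -3*u**3 - 2*u**2*v - 2*u*v**2 + v**3.
The quadratic part v**2 is a perfect square, so there is a single (double) tangent line v = 0, i.e. y = 1. Restricting the cubic part to that line (v = 0) leaves -3*u**3 ≠ 0, so f is not divisible by v and the branch is v² ≈ 3*u**3 to lowest order — this is a cusp.
Classification: cusp.


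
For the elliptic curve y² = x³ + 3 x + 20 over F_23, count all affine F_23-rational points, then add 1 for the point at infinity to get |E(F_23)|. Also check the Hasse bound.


Affine points = {(1, 1), (1, 22), (4, 2), (4, 21), (6, 1), (6, 22), (7, 4), (7, 19), (8, 2), (8, 21), (11, 2), (11, 21), (12, 6), (12, 17), (13, 5), (13, 18), (14, 0), (15, 6), (15, 17), (16, 1), (16, 22), (17, 4), (17, 19), (18, 8), (18, 15), (19, 6), (19, 17), (21, 11), (21, 12), (22, 4), (22, 19)}; affine count = 31; |E(F_23)| = 32.

Discriminant check: Δ ∝ 4a³ + 27b² = 4·3³ + 27·20² = 4·27 + 27·400 ≡ 6 (mod 23). Nonzero ⇒ E is nonsingular.
For each x ∈ F_23, compute rhs = x³ + 3·x + 20 mod 23, then count y ∈ F_23 with y² ≡ rhs.
  x = 0: rhs = 20, matching y values: none (0 points).
  x = 1: rhs = 1, matching y values: 1, 22 (2 points).
  x = 2: rhs = 11, matching y values: none (0 points).
  x = 3: rhs = 10, matching y values: none (0 points).
  x = 4: rhs = 4, matching y values: 2, 21 (2 points).
  x = 5: rhs = 22, matching y values: none (0 points).
  x = 6: rhs = 1, matching y values: 1, 22 (2 points).
  x = 7: rhs = 16, matching y values: 4, 19 (2 points).
  x = 8: rhs = 4, matching y values: 2, 21 (2 points).
  x = 9: rhs = 17, matching y values: none (0 points).
  x = 10: rhs = 15, matching y values: none (0 points).
  x = 11: rhs = 4, matching y values: 2, 21 (2 points).
  x = 12: rhs = 13, matching y values: 6, 17 (2 points).
  x = 13: rhs = 2, matching y values: 5, 18 (2 points).
  x = 14: rhs = 0, matching y values: 0 (1 points).
  x = 15: rhs = 13, matching y values: 6, 17 (2 points).
  x = 16: rhs = 1, matching y values: 1, 22 (2 points).
  x = 17: rhs = 16, matching y values: 4, 19 (2 points).
  x = 18: rhs = 18, matching y values: 8, 15 (2 points).
  x = 19: rhs = 13, matching y values: 6, 17 (2 points).
  x = 20: rhs = 7, matching y values: none (0 points).
  x = 21: rhs = 6, matching y values: 11, 12 (2 points).
  x = 22: rhs = 16, matching y values: 4, 19 (2 points).
Total affine count: 31.
Full point count |E(F_23)| = 31 + 1 = 32.
Hasse bound: |32 − (23+1)| = |8| = 8 ≤ 2√23 ≈ 9.5917 ✓.


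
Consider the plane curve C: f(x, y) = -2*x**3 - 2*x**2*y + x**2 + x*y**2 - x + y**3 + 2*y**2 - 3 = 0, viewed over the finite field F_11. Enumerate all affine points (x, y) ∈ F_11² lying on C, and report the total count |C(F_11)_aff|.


Affine F_11-points: {(0, 1), (1, 2), (1, 4), (2, 3), (3, 3), (4, 6), (5, 1), (5, 2), (6, 5), (8, 7), (9, 2), (9, 3), (9, 6), (10, 8)}; count = 14.

For each of the 121 pairs (x, y) ∈ F_11², evaluate f(x, y) mod 11. Record the zeros.
  x = 0: [0↦8, 1↦0, 2↦2, 3↦9, 4↦5, 5↦7, 6↦10, 7↦9, 8↦10, 9↦8, 10↦9]  zeros at y ∈ {1}
  x = 1: [0↦6, 1↦8, 2↦0, 3↦10, 4↦0, 5↦9, 6↦10, 7↦9, 8↦1, 9↦3, 10↦10]  zeros at y ∈ {2, 4}
  x = 2: [0↦5, 1↦2, 2↦2, 3↦0, 4↦2, 5↦3, 6↦9, 7↦4, 8↦5, 9↦7, 10↦5]  zeros at y ∈ {3}
  x = 3: [0↦4, 1↦3, 2↦7, 3↦0, 4↦10, 5↦10, 6↦6, 7↦4, 8↦10, 9↦8, 10↦4]  zeros at y ∈ {3}
  x = 4: [0↦2, 1↦10, 2↦3, 3↦9, 4↦1, 5↦7, 6↦0, 7↦8, 8↦4, 9↦5, 10↦6]  zeros at y ∈ {6}
  x = 5: [0↦9, 1↦0, 2↦0, 3↦4, 4↦7, 5↦4, 6↦1, 7↦4, 8↦8, 9↦8, 10↦10]  zeros at y ∈ {1, 2}
  x = 6: [0↦2, 1↦5, 2↦8, 3↦6, 4↦5, 5↦0, 6↦8, 7↦2, 8↦10, 9↦5, 10↦4]  zeros at y ∈ {5}
  x = 7: [0↦2, 1↦2, 2↦4, 3↦3, 4↦5, 5↦5, 6↦9, 7↦1, 8↦9, 9↦6, 10↦9]  zeros at y ∈ ∅
  x = 8: [0↦8, 1↦1, 2↦9, 3↦5, 4↦6, 5↦7, 6↦3, 7↦0, 8↦4, 9↦10, 10↦2]  zeros at y ∈ {7}
  x = 9: [0↦8, 1↦1, 2↦0, 3↦0, 4↦7, 5↦5, 6↦0, 7↦9, 8↦5, 9↦5, 10↦4]  zeros at y ∈ {2, 3, 6}
  x = 10: [0↦1, 1↦1, 2↦9, 3↦9, 4↦7, 5↦9, 6↦10, 7↦5, 8↦0, 9↦1, 10↦3]  zeros at y ∈ {8}
Collecting zeros: affine points = {(0, 1), (1, 2), (1, 4), (2, 3), (3, 3), (4, 6), (5, 1), (5, 2), (6, 5), (8, 7), (9, 2), (9, 3), (9, 6), (10, 8)}.
Total count |C(F_11)_aff| = 14.


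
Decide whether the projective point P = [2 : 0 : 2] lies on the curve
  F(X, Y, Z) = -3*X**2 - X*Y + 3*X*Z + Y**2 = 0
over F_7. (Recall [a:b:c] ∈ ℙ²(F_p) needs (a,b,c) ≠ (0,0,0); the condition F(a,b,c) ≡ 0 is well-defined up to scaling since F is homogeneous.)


F(2,0,2) ≡ 0 (mod 7); P is on the curve.

Evaluate F(2, 0, 2) term-by-term (mod 7).
  -3*X**2 ↦ -3·4·1·1 = -12
  -X*Y ↦ -1·2·0·1 = 0
  3*X*Z ↦ 3·2·1·2 = 12
  Y**2 ↦ 1·1·0·1 = 0
Sum: F(2, 0, 2) = (-12) + (0) + (12) + (0) = 0.
Reducing mod 7: 0 ≡ 0 (mod 7).
Since F(a, b, c) ≡ 0 (mod 7), P lies on the curve.


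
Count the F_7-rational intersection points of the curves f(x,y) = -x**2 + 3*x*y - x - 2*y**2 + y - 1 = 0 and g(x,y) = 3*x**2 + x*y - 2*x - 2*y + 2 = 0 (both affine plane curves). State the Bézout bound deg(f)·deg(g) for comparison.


Common zeros: {(4, 0)}; count = 1; Bézout bound = 4.

deg(f) = 2, deg(g) = 2, so Bézout bound = 4.
Scan x ∈ F_7. For each x, list the y ∈ F_7 with f(x, y) ≡ 0 and those with g(x, y) ≡ 0 (mod 7); the common zeros in that column are the intersection.
  x = 0: f ≡ 0 at y ∈ {2}; g ≡ 0 at y ∈ {1}; common: ∅.
  x = 1: f ≡ 0 at y ∈ ∅; g ≡ 0 at y ∈ {3}; common: ∅.
  x = 2: f ≡ 0 at y ∈ {0}; g ≡ 0 at y ∈ ∅; common: ∅.
  x = 3: f ≡ 0 at y ∈ ∅; g ≡ 0 at y ∈ {5}; common: ∅.
  x = 4: f ≡ 0 at y ∈ {0, 3}; g ≡ 0 at y ∈ {0}; common: {0}.
  x = 5: f ≡ 0 at y ∈ {2, 6}; g ≡ 0 at y ∈ {1}; common: ∅.
  x = 6: f ≡ 0 at y ∈ ∅; g ≡ 0 at y ∈ {0}; common: ∅.
Collecting: common zeros = {(4, 0)}, so the count is 1.
Comparison with the Bézout bound: 1 ≤ 4 = deg(f)·deg(g), as expected for curves with no common component (the affine F_7-count falls short of the bound because intersections may lie at infinity, over extension fields, or carry multiplicity).


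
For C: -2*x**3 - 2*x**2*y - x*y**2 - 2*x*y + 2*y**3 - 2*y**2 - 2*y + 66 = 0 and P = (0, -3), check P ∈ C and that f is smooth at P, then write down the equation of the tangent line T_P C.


Tangent line at P: -3*x + 64*y + 192 = 0.

Step 1: f(0, -3) = 0, so P lies on C.
Step 2: partial derivatives
  f_x(x, y) = -6*x**2 - 4*x*y - y**2 - 2*y, f_y(x, y) = -2*x**2 - 2*x*y - 2*x + 6*y**2 - 4*y - 2.
  f_x(P) = -3, f_y(P) = 64 (gradient nonzero, so P is smooth).
Step 3: tangent line at P: -3·(x − 0) + 64·(y − -3) = 0.
Expanding: -3*x + 64*y + 192 = 0.


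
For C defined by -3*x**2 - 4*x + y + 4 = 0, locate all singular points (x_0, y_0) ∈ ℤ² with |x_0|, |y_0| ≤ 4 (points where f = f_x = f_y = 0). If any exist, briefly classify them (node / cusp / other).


No singular points in the scanned grid; C is smooth there.

Compute partial derivatives:
  f_x = -6*x - 4.
  f_y = 1.
f_y = 1 is a nonzero constant, so f_y never vanishes: no point (x, y) can satisfy f = f_x = f_y = 0. In particular no (x, y) ∈ {−4, ..., 4}² is singular; the curve is smooth.


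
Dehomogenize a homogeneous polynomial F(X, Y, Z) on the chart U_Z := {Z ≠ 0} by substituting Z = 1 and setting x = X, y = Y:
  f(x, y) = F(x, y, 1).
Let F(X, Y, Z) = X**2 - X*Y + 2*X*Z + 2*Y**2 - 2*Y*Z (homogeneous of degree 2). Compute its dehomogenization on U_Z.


f(x, y) = x**2 - x*y + 2*x + 2*y**2 - 2*y

On U_Z we set Z = 1. Each monomial c·X^i·Y^j·Z^k in F becomes c·x^i·y^j·1^k = c·x^i·y^j.
Substituting Z = 1: F(X, Y, 1) = x**2 - x*y + 2*x + 2*y**2 - 2*y.
Note: deg(f) ≤ deg(F) = 2; strict inequality happens when F is divisible by Z (lost terms).
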